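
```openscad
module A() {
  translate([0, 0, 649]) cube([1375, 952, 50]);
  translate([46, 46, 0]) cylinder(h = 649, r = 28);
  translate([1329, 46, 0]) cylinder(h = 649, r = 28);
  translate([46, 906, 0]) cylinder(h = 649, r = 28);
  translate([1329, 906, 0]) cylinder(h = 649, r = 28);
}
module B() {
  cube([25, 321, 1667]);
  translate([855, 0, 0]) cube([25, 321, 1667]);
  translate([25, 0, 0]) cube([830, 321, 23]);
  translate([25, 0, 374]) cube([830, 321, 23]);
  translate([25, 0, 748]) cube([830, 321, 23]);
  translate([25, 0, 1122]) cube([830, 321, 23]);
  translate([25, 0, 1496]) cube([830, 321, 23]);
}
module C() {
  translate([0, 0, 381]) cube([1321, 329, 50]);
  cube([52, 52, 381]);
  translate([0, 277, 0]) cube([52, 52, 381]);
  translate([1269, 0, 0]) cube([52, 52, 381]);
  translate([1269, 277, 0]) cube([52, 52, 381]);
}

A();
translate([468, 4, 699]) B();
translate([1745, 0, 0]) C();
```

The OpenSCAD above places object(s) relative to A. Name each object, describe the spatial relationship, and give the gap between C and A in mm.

The bench's nearest face is 370 mm from the table's +x face.

A is a table. B is a bookshelf. C is a bench. The bookshelf is on top of the table. The bench is on the floor beside the table on its +x side. The gap between the bench and the table is 370 mm.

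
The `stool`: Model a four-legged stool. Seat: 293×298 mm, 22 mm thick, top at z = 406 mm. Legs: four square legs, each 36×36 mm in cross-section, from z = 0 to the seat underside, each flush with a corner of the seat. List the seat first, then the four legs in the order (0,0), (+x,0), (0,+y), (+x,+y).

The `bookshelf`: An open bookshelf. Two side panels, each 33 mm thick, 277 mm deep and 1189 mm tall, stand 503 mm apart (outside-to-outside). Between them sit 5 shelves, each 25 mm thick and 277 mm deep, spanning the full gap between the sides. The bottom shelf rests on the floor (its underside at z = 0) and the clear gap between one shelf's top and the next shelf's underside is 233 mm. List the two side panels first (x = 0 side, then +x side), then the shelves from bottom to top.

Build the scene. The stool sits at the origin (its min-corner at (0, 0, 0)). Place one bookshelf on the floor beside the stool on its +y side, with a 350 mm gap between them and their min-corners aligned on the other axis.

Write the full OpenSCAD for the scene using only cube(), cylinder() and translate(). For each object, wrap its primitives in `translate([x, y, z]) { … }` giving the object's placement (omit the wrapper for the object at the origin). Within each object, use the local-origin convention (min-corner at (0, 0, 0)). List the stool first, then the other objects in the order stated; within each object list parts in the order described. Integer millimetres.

translate([0, 0, 384]) cube([293, 298, 22]);
cube([36, 36, 384]);
translate([257, 0, 0]) cube([36, 36, 384]);
translate([0, 262, 0]) cube([36, 36, 384]);
translate([257, 262, 0]) cube([36, 36, 384]);
translate([0, 648, 0]) {
  cube([33, 277, 1189]);
  translate([470, 0, 0]) cube([33, 277, 1189]);
  translate([33, 0, 0]) cube([437, 277, 25]);
  translate([33, 0, 258]) cube([437, 277, 25]);
  translate([33, 0, 516]) cube([437, 277, 25]);
  translate([33, 0, 774]) cube([437, 277, 25]);
  translate([33, 0, 1032]) cube([437, 277, 25]);
}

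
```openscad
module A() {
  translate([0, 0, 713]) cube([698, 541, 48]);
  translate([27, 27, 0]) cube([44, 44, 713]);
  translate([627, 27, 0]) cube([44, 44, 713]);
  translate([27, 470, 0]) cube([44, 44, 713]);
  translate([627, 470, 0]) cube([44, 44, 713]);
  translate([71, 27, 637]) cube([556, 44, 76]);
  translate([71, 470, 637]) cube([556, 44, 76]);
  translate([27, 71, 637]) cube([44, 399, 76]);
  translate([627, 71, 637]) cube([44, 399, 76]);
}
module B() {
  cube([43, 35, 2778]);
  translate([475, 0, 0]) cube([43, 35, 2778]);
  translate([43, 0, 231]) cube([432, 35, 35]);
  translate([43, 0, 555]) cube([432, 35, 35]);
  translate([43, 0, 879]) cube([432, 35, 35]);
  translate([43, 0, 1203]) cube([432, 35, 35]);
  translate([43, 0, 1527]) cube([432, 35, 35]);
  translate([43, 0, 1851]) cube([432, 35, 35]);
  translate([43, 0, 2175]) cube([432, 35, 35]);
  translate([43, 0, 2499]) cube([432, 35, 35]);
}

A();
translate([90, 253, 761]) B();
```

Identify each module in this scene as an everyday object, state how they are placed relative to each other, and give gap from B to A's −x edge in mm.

A is a table. B is a ladder. The ladder is on top of the table, centred. The gap from the ladder to the table's −x edge is 90 mm.

The ladder's min-x is at 90; the table's min-x is 0; gap = 90 mm.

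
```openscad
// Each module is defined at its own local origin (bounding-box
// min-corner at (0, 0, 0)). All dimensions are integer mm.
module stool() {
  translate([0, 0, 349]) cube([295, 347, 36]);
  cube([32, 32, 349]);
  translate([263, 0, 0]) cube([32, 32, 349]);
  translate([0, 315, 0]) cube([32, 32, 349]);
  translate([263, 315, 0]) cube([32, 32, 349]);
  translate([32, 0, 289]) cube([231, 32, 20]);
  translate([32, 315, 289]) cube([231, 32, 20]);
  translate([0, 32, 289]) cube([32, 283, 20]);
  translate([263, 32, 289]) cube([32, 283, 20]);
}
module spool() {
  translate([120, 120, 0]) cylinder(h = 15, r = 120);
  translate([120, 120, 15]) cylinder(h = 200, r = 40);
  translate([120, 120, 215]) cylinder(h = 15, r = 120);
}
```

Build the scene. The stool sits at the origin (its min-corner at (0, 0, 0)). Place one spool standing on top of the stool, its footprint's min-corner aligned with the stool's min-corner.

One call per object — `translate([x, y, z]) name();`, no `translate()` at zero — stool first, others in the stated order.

stool();
translate([0, 0, 385]) spool();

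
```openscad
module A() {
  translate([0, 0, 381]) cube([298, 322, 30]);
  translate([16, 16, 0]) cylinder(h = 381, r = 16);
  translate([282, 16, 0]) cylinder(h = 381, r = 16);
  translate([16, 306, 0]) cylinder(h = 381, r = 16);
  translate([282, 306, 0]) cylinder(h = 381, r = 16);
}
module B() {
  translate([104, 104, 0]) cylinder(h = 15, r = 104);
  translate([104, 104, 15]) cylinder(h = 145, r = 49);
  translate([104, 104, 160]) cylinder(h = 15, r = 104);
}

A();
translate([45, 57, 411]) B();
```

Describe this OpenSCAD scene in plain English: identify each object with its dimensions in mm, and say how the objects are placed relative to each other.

A is a four-legged stool. The seat is a 298×322×30 mm slab whose top surface is at z = 411 mm; four round legs, each 32 mm in diameter, run from the floor (z = 0) to the underside of the seat, each leg's axis is inset half a diameter from the nearest pair of seat edges (so the leg's bounding box is flush with the corner).

B is a spool: two coaxial disc flanges of radius 104 mm and thickness 15 mm, joined by a core cylinder of radius 49 mm and height 145 mm. The lower flange rests on z = 0 and the three cylinders share a vertical axis.

The spool is on top of the stool, centred.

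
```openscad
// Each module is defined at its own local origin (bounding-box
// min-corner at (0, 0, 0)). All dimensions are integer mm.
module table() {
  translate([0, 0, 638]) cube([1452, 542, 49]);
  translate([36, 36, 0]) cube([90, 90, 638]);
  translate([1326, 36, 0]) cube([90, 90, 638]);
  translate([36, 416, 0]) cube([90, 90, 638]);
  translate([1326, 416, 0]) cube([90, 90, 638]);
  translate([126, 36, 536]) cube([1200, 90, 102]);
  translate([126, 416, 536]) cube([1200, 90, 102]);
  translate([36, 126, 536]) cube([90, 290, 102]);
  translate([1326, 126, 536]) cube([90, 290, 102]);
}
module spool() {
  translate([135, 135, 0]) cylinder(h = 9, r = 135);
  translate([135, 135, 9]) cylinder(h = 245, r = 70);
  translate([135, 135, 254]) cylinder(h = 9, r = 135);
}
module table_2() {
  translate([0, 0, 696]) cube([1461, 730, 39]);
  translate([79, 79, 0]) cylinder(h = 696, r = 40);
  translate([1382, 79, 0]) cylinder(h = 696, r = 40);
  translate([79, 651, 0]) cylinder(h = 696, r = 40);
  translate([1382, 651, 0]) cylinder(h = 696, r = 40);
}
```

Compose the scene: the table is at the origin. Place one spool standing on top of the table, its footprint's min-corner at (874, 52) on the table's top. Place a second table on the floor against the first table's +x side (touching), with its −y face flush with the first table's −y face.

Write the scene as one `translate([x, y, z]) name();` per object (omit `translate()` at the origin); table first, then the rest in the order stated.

table();
translate([874, 52, 687]) spool();
translate([1452, 0, 0]) table_2();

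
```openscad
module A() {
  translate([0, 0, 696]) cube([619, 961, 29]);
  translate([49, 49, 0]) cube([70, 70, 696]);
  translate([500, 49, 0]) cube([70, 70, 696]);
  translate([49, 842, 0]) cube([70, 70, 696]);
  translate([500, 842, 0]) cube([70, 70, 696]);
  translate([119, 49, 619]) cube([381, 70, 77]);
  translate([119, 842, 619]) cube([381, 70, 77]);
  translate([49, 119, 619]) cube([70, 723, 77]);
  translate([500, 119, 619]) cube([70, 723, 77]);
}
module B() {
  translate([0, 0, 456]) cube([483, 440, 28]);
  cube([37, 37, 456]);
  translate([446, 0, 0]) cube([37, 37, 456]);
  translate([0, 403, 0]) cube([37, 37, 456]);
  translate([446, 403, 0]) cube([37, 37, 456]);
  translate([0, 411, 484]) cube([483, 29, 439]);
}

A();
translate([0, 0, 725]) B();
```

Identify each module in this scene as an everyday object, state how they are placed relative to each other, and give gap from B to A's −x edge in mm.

The chair's min-x is at 0; the table's min-x is 0; gap = 0 mm.

A is a table. B is a chair. The chair is on top of the table. The gap from the chair to the table's −x edge is 0 mm.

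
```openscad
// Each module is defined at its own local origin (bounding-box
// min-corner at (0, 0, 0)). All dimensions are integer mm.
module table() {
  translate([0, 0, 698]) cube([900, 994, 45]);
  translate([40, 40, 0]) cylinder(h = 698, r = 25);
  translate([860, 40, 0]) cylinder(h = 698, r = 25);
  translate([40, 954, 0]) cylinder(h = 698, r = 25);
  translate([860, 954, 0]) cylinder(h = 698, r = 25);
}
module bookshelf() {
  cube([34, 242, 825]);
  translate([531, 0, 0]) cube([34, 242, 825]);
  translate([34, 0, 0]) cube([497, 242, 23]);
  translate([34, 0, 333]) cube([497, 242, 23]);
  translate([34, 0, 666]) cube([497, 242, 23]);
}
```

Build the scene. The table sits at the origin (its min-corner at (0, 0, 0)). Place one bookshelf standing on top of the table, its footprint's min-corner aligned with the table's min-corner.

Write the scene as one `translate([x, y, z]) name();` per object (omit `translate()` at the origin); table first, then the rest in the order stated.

table();
translate([0, 0, 743]) bookshelf();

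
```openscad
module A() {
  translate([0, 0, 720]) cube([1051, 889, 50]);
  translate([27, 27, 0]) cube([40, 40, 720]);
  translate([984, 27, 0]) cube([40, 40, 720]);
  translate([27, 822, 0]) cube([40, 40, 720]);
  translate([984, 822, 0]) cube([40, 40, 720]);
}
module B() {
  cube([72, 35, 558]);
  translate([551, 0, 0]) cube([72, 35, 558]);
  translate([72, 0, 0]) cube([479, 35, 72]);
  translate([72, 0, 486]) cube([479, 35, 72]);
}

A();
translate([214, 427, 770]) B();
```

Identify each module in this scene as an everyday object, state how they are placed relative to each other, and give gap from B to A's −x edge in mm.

The picture frame's min-x is at 214; the table's min-x is 0; gap = 214 mm.

A is a table. B is a picture frame. The picture frame is on top of the table, centred. The gap from the picture frame to the table's −x edge is 214 mm.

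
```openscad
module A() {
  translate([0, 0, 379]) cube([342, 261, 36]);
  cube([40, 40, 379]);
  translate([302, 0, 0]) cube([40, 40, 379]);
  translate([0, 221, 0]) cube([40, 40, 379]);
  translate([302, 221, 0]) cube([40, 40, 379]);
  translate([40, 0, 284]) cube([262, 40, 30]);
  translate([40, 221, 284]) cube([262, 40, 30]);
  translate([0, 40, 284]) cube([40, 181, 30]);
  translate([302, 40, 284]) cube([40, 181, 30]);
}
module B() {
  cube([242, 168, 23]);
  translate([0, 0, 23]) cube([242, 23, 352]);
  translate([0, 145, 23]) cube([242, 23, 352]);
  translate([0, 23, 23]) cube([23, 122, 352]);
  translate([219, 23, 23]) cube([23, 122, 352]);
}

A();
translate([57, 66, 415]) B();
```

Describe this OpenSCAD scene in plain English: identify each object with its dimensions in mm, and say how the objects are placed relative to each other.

A is a four-legged stool. The seat is 342×261 mm, 36 mm thick, top at z = 415 mm. It stands on four square legs, each 40×40 mm in cross-section, from z = 0 to the seat underside, each flush with a corner of the seat. Four stretchers, 40 mm wide and 30 mm tall, connect adjacent legs with their undersides at z = 284 mm, each running between the inner faces of the legs it joins and aligned with the legs' outer faces on the other axis.

B is an open-topped rectangular box: outside dimensions 242×168×375 mm, with a uniform wall and base thickness of 23 mm. The base is a full 242×168 slab on the floor; four walls sit on top of the base. The front and back walls (the −y and +y sides) span the full width; the two side walls fit between them.

The open box is on top of the stool.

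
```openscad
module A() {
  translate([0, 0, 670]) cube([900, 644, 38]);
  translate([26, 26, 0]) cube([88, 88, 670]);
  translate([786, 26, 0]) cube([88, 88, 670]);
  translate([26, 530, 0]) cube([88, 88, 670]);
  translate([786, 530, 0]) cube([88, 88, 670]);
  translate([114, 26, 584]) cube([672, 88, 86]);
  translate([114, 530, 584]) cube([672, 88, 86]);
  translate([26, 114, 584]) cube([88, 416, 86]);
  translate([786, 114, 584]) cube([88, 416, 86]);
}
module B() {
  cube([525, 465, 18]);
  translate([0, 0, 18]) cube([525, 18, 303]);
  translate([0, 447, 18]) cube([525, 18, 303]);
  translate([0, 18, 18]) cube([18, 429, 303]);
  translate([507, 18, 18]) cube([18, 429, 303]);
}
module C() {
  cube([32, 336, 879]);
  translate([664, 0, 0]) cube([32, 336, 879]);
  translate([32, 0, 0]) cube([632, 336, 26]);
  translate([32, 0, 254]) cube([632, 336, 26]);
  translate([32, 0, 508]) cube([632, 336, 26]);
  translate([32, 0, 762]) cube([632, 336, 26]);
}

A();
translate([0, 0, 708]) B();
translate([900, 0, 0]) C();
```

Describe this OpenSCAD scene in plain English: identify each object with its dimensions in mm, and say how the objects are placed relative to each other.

A is a table with a 900×644 mm rectangular top, 38 mm thick, top surface at z = 708 mm, supported by four 88×88 mm square legs, each inset 26 mm from the nearest pair of top edges, running from the floor. Four apron rails, 88 mm thick and 86 mm tall, run between adjacent legs with their top edges flush with the underside of the top and their outer faces flush with the legs' outer faces.

B is an open storage box with external size 525×465×321 mm and wall thickness 18 mm (the base is also 18 mm thick). The base covers the whole footprint; the four walls stand on the base, with the y-facing walls full-width and the x-facing walls fitting between their inner faces.

C is an open bookshelf. Two side panels, each 32 mm thick, 336 mm deep and 879 mm tall, stand 696 mm apart (outside-to-outside). Between them sit 4 shelves, each 26 mm thick and 336 mm deep, spanning the full gap between the sides. The bottom shelf rests on the floor (its underside at z = 0) and the clear gap between one shelf's top and the next shelf's underside is 228 mm.

The open box is on top of the table. The bookshelf is against the table's +x side, with their −y faces flush.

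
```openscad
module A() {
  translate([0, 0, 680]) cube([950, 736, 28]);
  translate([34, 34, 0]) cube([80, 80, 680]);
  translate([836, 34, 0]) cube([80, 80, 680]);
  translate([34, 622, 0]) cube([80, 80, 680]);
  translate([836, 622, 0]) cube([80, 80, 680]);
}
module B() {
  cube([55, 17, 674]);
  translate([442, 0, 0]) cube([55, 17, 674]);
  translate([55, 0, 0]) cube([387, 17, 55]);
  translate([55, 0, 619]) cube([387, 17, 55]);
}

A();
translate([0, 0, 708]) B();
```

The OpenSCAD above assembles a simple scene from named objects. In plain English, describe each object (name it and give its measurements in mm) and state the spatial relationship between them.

A is a rectangular dining table. The top is 950×736×28 mm with its upper surface at z = 708 mm. It stands on four 80×80 mm square legs, each inset 34 mm from the nearest pair of top edges, running from the floor to the underside of the top.

B is a rectangular picture frame lying in the x–z plane (depth along y). The opening is 387 mm wide (x) by 564 mm tall (z), surrounded by a border 55 mm wide on all four sides. The frame is 17 mm deep and is made of two full-height vertical stiles with two horizontal rails fitted between them.

The picture frame is on top of the table.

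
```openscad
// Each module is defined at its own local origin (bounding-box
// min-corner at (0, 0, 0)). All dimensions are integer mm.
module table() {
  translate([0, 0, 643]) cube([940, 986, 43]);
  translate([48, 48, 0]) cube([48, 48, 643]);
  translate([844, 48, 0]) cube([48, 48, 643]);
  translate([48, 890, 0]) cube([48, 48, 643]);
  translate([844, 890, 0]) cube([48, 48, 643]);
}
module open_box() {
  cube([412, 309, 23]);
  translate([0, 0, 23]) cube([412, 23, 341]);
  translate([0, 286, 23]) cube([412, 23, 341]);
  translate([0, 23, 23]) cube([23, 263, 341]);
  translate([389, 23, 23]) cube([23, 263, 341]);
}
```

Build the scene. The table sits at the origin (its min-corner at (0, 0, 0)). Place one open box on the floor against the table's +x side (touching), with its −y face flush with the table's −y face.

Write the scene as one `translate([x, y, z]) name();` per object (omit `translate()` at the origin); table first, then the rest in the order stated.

table();
translate([940, 0, 0]) open_box();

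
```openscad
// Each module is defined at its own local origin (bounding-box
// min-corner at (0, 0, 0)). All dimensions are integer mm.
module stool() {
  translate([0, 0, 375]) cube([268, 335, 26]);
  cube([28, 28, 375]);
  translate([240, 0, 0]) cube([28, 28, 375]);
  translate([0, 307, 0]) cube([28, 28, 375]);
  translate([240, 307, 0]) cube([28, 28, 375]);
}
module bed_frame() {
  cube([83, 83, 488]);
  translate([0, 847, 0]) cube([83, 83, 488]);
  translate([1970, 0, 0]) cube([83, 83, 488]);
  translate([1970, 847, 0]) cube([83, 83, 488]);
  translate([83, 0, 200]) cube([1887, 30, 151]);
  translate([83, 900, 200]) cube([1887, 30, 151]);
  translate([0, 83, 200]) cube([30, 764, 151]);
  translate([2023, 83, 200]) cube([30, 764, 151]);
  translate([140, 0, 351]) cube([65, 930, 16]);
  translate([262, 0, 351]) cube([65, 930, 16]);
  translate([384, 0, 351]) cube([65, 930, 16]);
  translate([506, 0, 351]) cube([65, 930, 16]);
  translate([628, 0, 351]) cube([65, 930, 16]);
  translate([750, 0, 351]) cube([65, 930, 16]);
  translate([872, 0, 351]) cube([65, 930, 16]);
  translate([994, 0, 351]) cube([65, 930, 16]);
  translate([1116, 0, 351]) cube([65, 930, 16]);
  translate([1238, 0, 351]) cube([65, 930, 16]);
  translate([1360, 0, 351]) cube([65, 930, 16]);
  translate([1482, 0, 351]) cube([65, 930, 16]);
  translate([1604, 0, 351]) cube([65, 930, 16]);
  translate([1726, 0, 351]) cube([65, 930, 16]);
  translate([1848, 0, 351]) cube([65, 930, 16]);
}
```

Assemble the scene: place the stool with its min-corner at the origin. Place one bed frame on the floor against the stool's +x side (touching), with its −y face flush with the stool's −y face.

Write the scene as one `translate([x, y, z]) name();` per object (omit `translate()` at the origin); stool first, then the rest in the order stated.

stool();
translate([268, 0, 0]) bed_frame();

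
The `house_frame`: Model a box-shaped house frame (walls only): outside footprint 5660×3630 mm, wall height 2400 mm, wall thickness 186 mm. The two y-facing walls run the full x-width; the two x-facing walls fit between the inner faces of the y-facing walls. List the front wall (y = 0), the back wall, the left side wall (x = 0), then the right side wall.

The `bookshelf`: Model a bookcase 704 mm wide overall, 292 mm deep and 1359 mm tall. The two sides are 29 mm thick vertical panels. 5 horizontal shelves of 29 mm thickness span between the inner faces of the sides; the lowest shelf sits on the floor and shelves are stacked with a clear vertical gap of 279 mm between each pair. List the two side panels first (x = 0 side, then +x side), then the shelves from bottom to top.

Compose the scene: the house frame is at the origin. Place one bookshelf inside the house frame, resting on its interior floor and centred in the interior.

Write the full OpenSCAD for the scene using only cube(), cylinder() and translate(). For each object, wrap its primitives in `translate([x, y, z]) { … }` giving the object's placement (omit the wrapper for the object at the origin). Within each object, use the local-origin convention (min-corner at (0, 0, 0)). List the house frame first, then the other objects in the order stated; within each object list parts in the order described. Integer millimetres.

cube([5660, 186, 2400]);
translate([0, 3444, 0]) cube([5660, 186, 2400]);
translate([0, 186, 0]) cube([186, 3258, 2400]);
translate([5474, 186, 0]) cube([186, 3258, 2400]);
translate([2478, 1669, 0]) {
  cube([29, 292, 1359]);
  translate([675, 0, 0]) cube([29, 292, 1359]);
  translate([29, 0, 0]) cube([646, 292, 29]);
  translate([29, 0, 308]) cube([646, 292, 29]);
  translate([29, 0, 616]) cube([646, 292, 29]);
  translate([29, 0, 924]) cube([646, 292, 29]);
  translate([29, 0, 1232]) cube([646, 292, 29]);
}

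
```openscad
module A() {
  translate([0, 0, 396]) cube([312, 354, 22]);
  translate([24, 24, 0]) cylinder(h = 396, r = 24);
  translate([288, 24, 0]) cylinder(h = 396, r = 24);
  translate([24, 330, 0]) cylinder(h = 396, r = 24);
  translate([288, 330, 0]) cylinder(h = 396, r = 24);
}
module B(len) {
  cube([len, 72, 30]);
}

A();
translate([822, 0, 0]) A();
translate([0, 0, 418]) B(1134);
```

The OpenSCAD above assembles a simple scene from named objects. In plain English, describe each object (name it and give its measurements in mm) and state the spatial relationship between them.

A is a four-legged stool. The seat is 312×354 mm, 22 mm thick, top at z = 418 mm. It stands on four round legs, each 48 mm in diameter, from z = 0 to the seat underside, each leg's axis is inset half a diameter from the nearest pair of seat edges (so the leg's bounding box is flush with the corner).

B is a rectangular beam 1134 mm long (x), 72 mm deep (y), 30 mm thick (z).

The beam spans the tops of two stools placed 510 mm apart, resting at z = 418 mm.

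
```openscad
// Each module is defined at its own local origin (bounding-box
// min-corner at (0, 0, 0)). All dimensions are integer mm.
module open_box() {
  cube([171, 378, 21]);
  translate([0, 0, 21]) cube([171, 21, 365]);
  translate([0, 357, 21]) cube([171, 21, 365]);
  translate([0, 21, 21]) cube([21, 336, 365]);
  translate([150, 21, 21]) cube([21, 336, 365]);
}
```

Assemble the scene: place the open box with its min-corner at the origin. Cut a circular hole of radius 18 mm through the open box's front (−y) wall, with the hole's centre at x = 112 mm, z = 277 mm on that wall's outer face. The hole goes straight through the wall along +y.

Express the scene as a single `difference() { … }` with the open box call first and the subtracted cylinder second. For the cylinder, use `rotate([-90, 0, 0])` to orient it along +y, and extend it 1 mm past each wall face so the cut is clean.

difference() {
  open_box();
  translate([112, -1, 277]) rotate([-90, 0, 0]) cylinder(h = 23, r = 18);
}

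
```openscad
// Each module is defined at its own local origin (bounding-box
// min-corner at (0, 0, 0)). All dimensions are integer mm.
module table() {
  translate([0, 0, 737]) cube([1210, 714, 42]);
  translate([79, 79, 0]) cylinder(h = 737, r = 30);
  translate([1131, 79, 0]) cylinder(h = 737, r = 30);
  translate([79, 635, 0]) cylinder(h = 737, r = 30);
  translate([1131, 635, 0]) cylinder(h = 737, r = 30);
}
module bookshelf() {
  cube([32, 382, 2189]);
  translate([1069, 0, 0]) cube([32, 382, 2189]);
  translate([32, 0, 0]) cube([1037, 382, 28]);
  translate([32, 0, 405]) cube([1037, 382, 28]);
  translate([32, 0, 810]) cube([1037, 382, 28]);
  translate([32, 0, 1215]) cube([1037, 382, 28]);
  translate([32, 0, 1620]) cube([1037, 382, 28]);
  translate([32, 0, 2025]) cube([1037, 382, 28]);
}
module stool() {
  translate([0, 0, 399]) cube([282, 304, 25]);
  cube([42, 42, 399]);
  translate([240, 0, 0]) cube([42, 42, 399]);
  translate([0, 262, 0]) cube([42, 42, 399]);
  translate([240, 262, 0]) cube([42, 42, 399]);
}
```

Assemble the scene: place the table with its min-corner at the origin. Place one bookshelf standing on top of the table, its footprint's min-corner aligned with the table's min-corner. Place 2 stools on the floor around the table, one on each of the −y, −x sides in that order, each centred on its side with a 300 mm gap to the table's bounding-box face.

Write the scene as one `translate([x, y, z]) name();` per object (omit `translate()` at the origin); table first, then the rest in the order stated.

table();
translate([0, 0, 779]) bookshelf();
translate([464, -604, 0]) stool();
translate([-582, 205, 0]) stool();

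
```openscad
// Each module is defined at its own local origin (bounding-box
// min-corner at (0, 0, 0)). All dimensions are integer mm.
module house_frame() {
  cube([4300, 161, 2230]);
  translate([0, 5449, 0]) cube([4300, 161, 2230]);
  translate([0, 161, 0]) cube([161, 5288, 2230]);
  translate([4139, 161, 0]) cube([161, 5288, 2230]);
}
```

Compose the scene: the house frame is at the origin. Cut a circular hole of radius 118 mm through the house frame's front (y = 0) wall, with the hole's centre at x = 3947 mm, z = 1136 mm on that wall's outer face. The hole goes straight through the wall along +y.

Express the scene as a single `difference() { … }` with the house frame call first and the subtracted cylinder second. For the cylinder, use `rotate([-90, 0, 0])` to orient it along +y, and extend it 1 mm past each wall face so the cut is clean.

difference() {
  house_frame();
  translate([3947, -1, 1136]) rotate([-90, 0, 0]) cylinder(h = 163, r = 118);
}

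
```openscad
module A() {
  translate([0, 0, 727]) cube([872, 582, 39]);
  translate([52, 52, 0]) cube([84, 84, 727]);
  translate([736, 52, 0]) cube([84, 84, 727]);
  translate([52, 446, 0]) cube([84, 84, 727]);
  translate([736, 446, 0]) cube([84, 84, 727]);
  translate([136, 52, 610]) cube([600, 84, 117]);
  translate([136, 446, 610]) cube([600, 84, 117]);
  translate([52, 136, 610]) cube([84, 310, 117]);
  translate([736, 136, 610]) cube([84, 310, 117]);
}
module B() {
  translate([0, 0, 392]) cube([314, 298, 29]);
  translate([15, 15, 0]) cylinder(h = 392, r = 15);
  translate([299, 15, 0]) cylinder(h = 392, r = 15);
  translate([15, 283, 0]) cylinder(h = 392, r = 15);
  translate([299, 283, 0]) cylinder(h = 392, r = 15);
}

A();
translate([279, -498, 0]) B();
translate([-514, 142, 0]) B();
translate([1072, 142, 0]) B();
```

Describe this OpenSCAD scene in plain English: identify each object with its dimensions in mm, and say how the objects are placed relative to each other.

A is a rectangular dining table. The top is 872×582×39 mm with its upper surface at z = 766 mm. It stands on four 84×84 mm square legs, each inset 52 mm from the nearest pair of top edges, running from the floor to the underside of the top. Four apron rails, 84 mm thick and 117 mm tall, run between adjacent legs with their top edges flush with the underside of the top and their outer faces flush with the legs' outer faces.

B is a four-legged stool. The seat is 314×298 mm, 29 mm thick, top at z = 421 mm. It stands on four round legs, each 30 mm in diameter, from z = 0 to the seat underside, each leg's axis is inset half a diameter from the nearest pair of seat edges (so the leg's bounding box is flush with the corner).

Three stools sit around the table at the −y, −x, +x sides.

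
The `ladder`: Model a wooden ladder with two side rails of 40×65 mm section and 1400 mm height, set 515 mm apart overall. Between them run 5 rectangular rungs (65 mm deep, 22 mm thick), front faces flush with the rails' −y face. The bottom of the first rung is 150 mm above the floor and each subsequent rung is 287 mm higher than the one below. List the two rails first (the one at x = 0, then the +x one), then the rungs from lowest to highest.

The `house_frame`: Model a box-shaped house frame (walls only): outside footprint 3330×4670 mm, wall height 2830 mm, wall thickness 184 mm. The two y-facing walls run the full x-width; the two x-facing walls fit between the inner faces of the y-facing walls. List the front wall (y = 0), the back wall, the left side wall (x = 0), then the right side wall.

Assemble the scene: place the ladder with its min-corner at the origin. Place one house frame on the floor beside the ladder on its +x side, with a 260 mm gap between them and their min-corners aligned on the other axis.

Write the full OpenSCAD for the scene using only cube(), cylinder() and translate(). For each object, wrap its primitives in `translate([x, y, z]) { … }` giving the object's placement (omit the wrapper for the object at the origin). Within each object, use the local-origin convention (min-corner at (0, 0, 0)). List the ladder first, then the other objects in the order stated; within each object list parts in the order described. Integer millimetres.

cube([40, 65, 1400]);
translate([475, 0, 0]) cube([40, 65, 1400]);
translate([40, 0, 150]) cube([435, 65, 22]);
translate([40, 0, 437]) cube([435, 65, 22]);
translate([40, 0, 724]) cube([435, 65, 22]);
translate([40, 0, 1011]) cube([435, 65, 22]);
translate([40, 0, 1298]) cube([435, 65, 22]);
translate([775, 0, 0]) {
  cube([3330, 184, 2830]);
  translate([0, 4486, 0]) cube([3330, 184, 2830]);
  translate([0, 184, 0]) cube([184, 4302, 2830]);
  translate([3146, 184, 0]) cube([184, 4302, 2830]);
}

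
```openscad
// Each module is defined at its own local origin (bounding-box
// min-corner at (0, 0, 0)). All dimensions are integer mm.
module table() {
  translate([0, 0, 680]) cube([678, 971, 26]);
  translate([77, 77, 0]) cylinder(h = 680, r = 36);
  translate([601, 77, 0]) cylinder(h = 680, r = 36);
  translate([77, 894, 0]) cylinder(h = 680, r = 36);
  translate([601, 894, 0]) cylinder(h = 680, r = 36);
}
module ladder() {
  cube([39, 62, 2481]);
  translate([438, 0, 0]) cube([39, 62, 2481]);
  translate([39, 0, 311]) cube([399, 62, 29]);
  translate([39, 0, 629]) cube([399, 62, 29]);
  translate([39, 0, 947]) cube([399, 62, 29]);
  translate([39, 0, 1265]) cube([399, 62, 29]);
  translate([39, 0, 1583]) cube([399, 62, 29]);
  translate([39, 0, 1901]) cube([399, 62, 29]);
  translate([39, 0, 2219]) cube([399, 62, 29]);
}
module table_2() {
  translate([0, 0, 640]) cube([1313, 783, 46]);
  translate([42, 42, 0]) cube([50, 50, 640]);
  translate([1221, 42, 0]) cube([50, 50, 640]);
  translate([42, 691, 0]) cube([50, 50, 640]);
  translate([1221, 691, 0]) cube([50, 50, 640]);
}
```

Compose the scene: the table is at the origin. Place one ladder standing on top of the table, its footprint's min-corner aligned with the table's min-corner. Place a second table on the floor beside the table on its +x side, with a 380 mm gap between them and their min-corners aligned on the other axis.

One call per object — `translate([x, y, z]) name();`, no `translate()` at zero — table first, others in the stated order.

table();
translate([0, 0, 706]) ladder();
translate([1058, 0, 0]) table_2();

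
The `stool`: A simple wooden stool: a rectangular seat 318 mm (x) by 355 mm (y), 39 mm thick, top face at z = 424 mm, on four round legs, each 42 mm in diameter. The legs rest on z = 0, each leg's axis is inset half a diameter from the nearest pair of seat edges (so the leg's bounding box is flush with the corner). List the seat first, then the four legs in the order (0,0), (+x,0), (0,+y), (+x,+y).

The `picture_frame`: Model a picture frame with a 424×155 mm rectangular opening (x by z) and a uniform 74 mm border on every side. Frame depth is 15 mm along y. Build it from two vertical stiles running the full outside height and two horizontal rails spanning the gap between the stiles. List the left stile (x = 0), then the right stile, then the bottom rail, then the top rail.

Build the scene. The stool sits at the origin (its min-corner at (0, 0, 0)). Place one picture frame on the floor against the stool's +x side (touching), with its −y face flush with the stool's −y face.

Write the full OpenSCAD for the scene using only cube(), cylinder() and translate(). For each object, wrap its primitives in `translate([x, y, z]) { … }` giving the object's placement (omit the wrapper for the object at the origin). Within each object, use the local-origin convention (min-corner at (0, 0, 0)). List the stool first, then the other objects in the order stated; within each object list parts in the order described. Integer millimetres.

translate([0, 0, 385]) cube([318, 355, 39]);
translate([21, 21, 0]) cylinder(h = 385, r = 21);
translate([297, 21, 0]) cylinder(h = 385, r = 21);
translate([21, 334, 0]) cylinder(h = 385, r = 21);
translate([297, 334, 0]) cylinder(h = 385, r = 21);
translate([318, 0, 0]) {
  cube([74, 15, 303]);
  translate([498, 0, 0]) cube([74, 15, 303]);
  translate([74, 0, 0]) cube([424, 15, 74]);
  translate([74, 0, 229]) cube([424, 15, 74]);
}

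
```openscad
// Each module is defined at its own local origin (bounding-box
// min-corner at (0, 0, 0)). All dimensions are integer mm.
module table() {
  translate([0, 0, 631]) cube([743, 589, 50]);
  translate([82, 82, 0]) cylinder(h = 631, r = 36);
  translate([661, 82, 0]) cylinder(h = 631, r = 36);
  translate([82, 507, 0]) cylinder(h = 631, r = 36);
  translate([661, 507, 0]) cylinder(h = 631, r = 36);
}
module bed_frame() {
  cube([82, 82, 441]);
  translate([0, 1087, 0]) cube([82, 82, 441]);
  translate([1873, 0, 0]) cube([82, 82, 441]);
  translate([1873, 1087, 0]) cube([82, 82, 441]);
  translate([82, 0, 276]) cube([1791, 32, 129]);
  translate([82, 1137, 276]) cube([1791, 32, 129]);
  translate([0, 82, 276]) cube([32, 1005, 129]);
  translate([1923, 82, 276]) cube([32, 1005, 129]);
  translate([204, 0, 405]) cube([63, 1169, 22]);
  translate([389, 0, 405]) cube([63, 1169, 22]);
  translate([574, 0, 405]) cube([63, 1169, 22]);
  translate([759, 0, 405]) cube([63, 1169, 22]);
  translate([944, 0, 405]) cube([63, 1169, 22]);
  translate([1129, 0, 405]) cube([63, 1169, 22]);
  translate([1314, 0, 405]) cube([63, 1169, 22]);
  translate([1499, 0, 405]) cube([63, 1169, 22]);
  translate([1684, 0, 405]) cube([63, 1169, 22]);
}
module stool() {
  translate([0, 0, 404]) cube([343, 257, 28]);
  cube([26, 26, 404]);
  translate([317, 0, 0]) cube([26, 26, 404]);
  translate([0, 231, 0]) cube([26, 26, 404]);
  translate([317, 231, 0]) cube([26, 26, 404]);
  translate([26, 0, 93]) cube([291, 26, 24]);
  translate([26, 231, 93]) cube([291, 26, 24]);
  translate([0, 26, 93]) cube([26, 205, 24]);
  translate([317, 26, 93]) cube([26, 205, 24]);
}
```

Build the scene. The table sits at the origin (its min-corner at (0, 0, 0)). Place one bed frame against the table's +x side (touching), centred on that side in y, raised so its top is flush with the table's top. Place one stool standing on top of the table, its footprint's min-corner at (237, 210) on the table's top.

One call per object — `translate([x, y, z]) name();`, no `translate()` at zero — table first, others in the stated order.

table();
translate([743, -290, 240]) bed_frame();
translate([237, 210, 681]) stool();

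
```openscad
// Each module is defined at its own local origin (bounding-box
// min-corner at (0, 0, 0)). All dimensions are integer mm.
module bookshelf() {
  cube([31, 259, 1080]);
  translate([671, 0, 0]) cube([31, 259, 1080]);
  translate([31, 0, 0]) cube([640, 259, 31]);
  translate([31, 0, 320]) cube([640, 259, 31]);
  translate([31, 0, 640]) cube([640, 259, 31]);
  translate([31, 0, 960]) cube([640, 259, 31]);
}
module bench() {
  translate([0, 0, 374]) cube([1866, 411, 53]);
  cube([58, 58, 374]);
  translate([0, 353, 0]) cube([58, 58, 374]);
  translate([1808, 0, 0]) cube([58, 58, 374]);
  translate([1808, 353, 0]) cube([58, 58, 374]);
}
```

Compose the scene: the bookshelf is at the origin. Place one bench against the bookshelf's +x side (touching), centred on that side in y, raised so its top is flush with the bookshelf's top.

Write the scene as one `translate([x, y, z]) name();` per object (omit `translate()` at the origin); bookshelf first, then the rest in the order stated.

bookshelf();
translate([702, -76, 653]) bench();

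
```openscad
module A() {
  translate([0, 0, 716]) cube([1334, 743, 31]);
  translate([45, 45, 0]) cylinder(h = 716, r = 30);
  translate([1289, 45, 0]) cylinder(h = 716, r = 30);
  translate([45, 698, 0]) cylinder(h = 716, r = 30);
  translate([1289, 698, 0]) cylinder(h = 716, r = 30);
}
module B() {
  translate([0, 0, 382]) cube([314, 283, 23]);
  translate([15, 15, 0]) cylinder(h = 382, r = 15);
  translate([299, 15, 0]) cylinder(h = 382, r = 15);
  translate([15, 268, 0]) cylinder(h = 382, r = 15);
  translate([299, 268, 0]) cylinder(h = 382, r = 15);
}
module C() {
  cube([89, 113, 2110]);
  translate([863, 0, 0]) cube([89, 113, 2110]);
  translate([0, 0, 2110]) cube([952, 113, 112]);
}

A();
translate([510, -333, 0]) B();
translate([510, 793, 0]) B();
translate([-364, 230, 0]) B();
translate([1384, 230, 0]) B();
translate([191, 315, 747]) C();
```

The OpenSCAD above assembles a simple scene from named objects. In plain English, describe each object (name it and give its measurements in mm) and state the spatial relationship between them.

A is a rectangular dining table. The top is 1334×743×31 mm with its upper surface at z = 747 mm. It stands on four round legs of 60 mm diameter, each leg's bounding box inset 15 mm from the nearest pair of top edges, running from the floor to the underside of the top.

B is a four-legged stool. The seat is 314×283 mm, 23 mm thick, top at z = 405 mm. It stands on four round legs, each 30 mm in diameter, from z = 0 to the seat underside, each leg's axis is inset half a diameter from the nearest pair of seat edges (so the leg's bounding box is flush with the corner).

C is a door frame. The clear opening is 774 mm wide and 2110 mm high. Two 89 mm wide jambs, 113 mm deep, stand either side of the opening from the floor to the top of the opening. A 112 mm thick head sits across the top of both jambs, spanning the full outside width of the frame.

Four stools sit around the table at the −y, +y, −x, +x sides. The door frame is on top of the table, centred.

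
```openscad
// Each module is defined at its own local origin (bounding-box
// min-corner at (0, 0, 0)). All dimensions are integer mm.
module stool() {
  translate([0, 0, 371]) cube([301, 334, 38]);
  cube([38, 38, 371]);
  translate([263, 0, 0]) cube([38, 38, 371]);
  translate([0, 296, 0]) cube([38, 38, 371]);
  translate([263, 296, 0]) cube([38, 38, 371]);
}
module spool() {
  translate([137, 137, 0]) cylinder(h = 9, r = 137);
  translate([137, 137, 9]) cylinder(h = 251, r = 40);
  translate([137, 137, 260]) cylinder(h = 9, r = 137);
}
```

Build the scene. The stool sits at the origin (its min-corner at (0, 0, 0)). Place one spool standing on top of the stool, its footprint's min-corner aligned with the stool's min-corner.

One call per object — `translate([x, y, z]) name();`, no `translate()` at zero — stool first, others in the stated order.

stool();
translate([0, 0, 409]) spool();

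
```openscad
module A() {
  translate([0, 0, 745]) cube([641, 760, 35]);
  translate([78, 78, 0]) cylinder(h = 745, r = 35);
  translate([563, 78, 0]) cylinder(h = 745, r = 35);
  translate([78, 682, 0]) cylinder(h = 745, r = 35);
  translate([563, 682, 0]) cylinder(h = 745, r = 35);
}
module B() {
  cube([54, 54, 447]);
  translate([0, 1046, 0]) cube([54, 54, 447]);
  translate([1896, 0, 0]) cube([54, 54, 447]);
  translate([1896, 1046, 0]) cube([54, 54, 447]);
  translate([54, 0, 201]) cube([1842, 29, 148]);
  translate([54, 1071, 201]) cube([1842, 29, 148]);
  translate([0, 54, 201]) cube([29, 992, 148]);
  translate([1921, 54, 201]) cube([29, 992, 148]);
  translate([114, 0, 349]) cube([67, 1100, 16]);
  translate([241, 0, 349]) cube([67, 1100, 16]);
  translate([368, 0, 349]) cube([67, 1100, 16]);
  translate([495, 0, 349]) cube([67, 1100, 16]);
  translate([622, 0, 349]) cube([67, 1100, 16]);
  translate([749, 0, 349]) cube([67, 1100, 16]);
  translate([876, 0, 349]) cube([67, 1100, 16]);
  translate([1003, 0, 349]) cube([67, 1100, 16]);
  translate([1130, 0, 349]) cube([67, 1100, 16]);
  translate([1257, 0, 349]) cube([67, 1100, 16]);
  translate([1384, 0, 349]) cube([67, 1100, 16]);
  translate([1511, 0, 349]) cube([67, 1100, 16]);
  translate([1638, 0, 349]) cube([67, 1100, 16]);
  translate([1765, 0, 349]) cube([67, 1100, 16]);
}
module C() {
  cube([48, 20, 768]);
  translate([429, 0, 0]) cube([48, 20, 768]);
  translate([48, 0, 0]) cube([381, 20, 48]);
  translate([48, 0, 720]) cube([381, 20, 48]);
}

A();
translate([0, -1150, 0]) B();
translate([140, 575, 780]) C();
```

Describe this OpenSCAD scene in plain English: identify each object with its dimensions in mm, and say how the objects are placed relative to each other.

A is a table: top 641 mm (x) × 760 mm (y), 35 mm thick, upper face at z = 780 mm, on four round legs of 70 mm diameter, each leg's bounding box inset 43 mm from the nearest pair of top edges, running from z = 0 to the bottom of the top.

B is a bed frame 1950 mm long (x) by 1100 mm wide (y). Four 54×54 mm corner posts, 447 mm tall, at the corners of the footprint. Four rails of 29 mm thickness and 148 mm height run between adjacent posts with their undersides at z = 201 mm, their outer faces flush with the outside of the frame (the two x-running rails run between the posts' inner faces; the two y-running rails run between the posts' inner faces). 14 slats, each 67 mm wide (x) and 16 mm thick, lie across the top of the two x-running rails, running the full 1100 mm width of the frame in y; the slats are evenly spaced along x between the inner faces of the end posts with equal gaps (rounded down to the nearest mm) at the −x end and between each pair — any rounding remainder accumulates at the +x end.

C is a picture frame with a 381×672 mm rectangular opening (x by z) and a uniform 48 mm border on every side. Frame depth is 20 mm along y. It is built from two vertical stiles running the full outside height and two horizontal rails spanning the gap between the stiles.

The bed frame is on the floor beside the table on its −y side. The picture frame is on top of the table.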